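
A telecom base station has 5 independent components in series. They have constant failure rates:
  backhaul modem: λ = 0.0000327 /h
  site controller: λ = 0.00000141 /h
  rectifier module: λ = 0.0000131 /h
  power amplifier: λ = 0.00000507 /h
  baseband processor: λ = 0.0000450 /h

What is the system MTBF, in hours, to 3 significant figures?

10300

Series of exponential components: λ_sys = Σ λ_i
λ_sys = 0.0000327 + 0.00000141 + 0.0000131 + 0.00000507 + 0.0000450 = 9.7280e-05 /h
MTBF = 1 / λ_sys = 10300 h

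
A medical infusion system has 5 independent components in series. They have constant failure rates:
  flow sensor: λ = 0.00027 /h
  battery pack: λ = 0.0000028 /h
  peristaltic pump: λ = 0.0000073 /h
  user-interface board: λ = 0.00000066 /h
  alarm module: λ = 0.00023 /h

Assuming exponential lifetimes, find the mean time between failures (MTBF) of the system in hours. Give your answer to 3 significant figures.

Series of exponential components: λ_sys = Σ λ_i
λ_sys = 0.00027 + 0.0000028 + 0.0000073 + 0.00000066 + 0.00023 = 5.1076e-04 /h
MTBF = 1 / λ_sys = 1960 h

1960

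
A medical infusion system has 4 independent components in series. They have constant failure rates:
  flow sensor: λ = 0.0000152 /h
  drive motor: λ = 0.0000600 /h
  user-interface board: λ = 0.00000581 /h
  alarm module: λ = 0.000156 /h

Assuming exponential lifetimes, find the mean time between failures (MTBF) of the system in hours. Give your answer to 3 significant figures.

Series of exponential components: λ_sys = Σ λ_i
λ_sys = 0.0000152 + 0.0000600 + 0.00000581 + 0.000156 = 2.3701e-04 /h
MTBF = 1 / λ_sys = 4220 h

4220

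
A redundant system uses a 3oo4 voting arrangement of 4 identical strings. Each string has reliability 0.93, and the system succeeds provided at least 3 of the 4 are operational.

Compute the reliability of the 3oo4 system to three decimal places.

R = Σ_{i=3}^{4} C(4,i) p^i (1−p)^{4−i} with p = 0.93
C(4,3)·0.93^3·0.07^1 = 0.22522
C(4,4)·0.93^4·0.07^0 = 0.74805
Sum = 0.973

0.973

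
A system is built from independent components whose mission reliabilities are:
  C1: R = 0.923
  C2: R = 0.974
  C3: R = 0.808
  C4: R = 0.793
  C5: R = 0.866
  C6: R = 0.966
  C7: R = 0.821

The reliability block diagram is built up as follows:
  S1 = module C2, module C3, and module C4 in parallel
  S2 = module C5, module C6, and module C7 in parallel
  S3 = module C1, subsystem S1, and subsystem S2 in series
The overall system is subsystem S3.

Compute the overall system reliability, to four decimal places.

Parallel (C2, C3, and C4): 1 − (1 − 0.974000)(1 − 0.808000)(1 − 0.793000) = 0.998967
Parallel (C5, C6, and C7): 1 − (1 − 0.866000)(1 − 0.966000)(1 − 0.821000) = 0.999184
Series (C1, [0.998967], and [0.999184]): 0.923000 × 0.998967 × 0.999184 = 0.9213

0.9213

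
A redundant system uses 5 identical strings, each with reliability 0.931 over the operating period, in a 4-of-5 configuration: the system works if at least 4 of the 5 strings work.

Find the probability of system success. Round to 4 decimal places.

R = Σ_{i=4}^{5} C(5,i) p^i (1−p)^{5−i} with p = 0.931
C(5,4)·0.931^4·0.069^1 = 0.259190
C(5,5)·0.931^5·0.069^0 = 0.699437
Sum = 0.9586

0.9586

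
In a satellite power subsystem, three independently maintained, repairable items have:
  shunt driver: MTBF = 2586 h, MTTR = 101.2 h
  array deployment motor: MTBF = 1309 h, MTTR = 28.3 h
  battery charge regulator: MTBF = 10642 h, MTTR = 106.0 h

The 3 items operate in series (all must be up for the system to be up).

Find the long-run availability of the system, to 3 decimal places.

0.933

A(shunt driver) = MTBF/(MTBF+MTTR) = 2586/(2586+101.2) = 0.962340
A(array deployment motor) = MTBF/(MTBF+MTTR) = 1309/(1309+28.3) = 0.978838
A(battery charge regulator) = MTBF/(MTBF+MTTR) = 10642/(10642+106.0) = 0.990138
Series availability: 0.962340 × 0.978838 × 0.990138 = 0.933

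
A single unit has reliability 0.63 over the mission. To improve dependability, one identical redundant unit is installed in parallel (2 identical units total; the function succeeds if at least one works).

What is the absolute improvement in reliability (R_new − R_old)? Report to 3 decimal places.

0.233

R_before = 0.63
R_after = 1 − (1 − 0.63)^2 = 0.863
ΔR = 0.863 − 0.63 = 0.233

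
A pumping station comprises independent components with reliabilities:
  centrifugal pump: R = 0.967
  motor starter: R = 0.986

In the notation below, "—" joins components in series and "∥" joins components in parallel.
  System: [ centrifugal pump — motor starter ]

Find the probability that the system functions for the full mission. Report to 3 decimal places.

0.953

Series (centrifugal pump and motor starter): 0.96700 × 0.98600 = 0.953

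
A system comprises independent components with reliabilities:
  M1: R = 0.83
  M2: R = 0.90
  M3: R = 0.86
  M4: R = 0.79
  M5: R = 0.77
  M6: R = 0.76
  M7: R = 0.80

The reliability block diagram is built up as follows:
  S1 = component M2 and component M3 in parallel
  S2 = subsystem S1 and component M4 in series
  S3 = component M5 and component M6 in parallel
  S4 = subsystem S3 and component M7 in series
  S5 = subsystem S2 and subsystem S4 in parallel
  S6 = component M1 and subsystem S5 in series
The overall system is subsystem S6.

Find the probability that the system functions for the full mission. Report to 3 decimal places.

0.785

Parallel (M2 and M3): 1 − (1 − 0.90000)(1 − 0.86000) = 0.98600
Series ([0.98600] and M4): 0.98600 × 0.79000 = 0.77894
Parallel (M5 and M6): 1 − (1 − 0.77000)(1 − 0.76000) = 0.94480
Series ([0.94480] and M7): 0.94480 × 0.80000 = 0.75584
Parallel ([0.77894] and [0.75584]): 1 − (1 − 0.77894)(1 − 0.75584) = 0.94603
Series (M1 and [0.94603]): 0.83000 × 0.94603 = 0.785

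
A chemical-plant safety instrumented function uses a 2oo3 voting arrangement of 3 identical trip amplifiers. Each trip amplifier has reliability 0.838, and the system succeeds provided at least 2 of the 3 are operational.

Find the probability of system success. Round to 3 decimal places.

R = Σ_{i=2}^{3} C(3,i) p^i (1−p)^{3−i} with p = 0.838
C(3,2)·0.838^2·0.162^1 = 0.34129
C(3,3)·0.838^3·0.162^0 = 0.58848
Sum = 0.930

0.930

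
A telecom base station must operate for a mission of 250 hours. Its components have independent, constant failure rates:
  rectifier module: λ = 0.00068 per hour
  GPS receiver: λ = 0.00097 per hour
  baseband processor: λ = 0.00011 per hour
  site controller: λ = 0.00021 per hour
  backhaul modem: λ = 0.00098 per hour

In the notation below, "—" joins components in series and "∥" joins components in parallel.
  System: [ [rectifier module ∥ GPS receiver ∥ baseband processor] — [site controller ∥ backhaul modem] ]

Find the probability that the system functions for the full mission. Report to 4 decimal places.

R(rectifier module) = exp(−0.00068 × 250) = 0.843665
R(GPS receiver) = exp(−0.00097 × 250) = 0.784664
R(baseband processor) = exp(−0.00011 × 250) = 0.972875
R(site controller) = exp(−0.00021 × 250) = 0.948854
R(backhaul modem) = exp(−0.00098 × 250) = 0.782705
Parallel (rectifier module, GPS receiver, and baseband processor): 1 − (1 − 0.843665)(1 − 0.784664)(1 − 0.972875) = 0.999087
Parallel (site controller and backhaul modem): 1 − (1 − 0.948854)(1 − 0.782705) = 0.988886
Series ([0.999087] and [0.988886]): 0.999087 × 0.988886 = 0.9880

0.9880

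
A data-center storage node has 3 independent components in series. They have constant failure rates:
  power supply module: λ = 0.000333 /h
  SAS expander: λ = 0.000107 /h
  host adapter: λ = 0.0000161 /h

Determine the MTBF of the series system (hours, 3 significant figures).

2190

Series of exponential components: λ_sys = Σ λ_i
λ_sys = 0.000333 + 0.000107 + 0.0000161 = 4.5610e-04 /h
MTBF = 1 / λ_sys = 2190 h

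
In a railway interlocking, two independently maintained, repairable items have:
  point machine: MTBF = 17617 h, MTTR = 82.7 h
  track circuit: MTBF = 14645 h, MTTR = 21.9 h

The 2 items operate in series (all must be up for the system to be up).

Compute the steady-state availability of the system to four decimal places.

0.9938

A(point machine) = MTBF/(MTBF+MTTR) = 17617/(17617+82.7) = 0.995328
A(track circuit) = MTBF/(MTBF+MTTR) = 14645/(14645+21.9) = 0.998507
Series availability: 0.995328 × 0.998507 = 0.9938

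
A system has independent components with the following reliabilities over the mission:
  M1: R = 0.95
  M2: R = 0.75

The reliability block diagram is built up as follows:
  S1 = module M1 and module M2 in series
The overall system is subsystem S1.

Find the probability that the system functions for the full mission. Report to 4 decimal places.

Series (M1 and M2): 0.950000 × 0.750000 = 0.7125

0.7125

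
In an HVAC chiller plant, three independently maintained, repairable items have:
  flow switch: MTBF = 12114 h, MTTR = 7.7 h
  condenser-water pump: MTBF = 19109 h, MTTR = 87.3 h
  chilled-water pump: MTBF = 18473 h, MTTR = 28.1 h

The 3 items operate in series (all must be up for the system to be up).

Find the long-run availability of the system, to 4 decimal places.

0.9933

A(flow switch) = MTBF/(MTBF+MTTR) = 12114/(12114+7.7) = 0.999365
A(condenser-water pump) = MTBF/(MTBF+MTTR) = 19109/(19109+87.3) = 0.995452
A(chilled-water pump) = MTBF/(MTBF+MTTR) = 18473/(18473+28.1) = 0.998481
Series availability: 0.999365 × 0.995452 × 0.998481 = 0.9933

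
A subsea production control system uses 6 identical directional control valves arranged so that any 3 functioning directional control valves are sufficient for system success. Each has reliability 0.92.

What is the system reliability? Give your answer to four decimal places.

0.9995

R = Σ_{i=3}^{6} C(6,i) p^i (1−p)^{6−i} with p = 0.92
C(6,3)·0.92^3·0.08^3 = 0.007974
C(6,4)·0.92^4·0.08^2 = 0.068774
C(6,5)·0.92^5·0.08^1 = 0.316359
C(6,6)·0.92^6·0.08^0 = 0.606355
Sum = 0.9995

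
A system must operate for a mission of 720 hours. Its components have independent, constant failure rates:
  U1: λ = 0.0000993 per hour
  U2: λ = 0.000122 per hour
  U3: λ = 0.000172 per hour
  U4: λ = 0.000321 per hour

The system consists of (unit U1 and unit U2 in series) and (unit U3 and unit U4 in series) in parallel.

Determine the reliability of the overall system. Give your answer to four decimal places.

R(U1) = exp(−0.0000993 × 720) = 0.931000
R(U2) = exp(−0.000122 × 720) = 0.915907
R(U3) = exp(−0.000172 × 720) = 0.883521
R(U4) = exp(−0.000321 × 720) = 0.793644
Series (U1 and U2): 0.931000 × 0.915907 = 0.852709
Series (U3 and U4): 0.883521 × 0.793644 = 0.701201
Parallel ([0.852709] and [0.701201]): 1 − (1 − 0.852709)(1 − 0.701201) = 0.9560

0.9560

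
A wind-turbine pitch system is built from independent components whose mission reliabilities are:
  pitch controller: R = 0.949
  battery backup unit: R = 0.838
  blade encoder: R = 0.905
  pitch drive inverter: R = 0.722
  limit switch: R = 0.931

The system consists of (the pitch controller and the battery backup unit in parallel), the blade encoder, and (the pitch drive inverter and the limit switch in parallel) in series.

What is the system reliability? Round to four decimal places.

Parallel (pitch controller and battery backup unit): 1 − (1 − 0.949000)(1 − 0.838000) = 0.991738
Parallel (pitch drive inverter and limit switch): 1 − (1 − 0.722000)(1 − 0.931000) = 0.980818
Series ([0.991738], blade encoder, and [0.980818]): 0.991738 × 0.905000 × 0.980818 = 0.8803

0.8803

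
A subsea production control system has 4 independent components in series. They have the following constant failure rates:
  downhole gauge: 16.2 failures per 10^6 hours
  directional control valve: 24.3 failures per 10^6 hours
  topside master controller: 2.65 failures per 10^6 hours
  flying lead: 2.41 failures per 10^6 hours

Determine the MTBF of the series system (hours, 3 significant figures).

21900

Series of exponential components: λ_sys = Σ λ_i
λ_sys = 0.0000162 + 0.0000243 + 0.00000265 + 0.00000241 = 4.5560e-05 /h
MTBF = 1 / λ_sys = 21900 h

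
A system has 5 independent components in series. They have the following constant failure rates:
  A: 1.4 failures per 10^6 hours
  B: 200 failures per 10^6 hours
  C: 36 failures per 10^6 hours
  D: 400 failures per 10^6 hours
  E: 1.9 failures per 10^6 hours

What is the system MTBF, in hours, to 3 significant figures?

Series of exponential components: λ_sys = Σ λ_i
λ_sys = 0.0000014 + 0.00020 + 0.000036 + 0.00040 + 0.0000019 = 6.3930e-04 /h
MTBF = 1 / λ_sys = 1560 h

1560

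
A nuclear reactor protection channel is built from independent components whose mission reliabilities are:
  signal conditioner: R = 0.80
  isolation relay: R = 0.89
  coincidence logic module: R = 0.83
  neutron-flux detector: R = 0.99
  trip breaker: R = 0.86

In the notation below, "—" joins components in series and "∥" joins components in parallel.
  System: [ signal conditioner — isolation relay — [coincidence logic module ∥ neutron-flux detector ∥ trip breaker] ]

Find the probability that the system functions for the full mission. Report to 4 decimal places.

Parallel (coincidence logic module, neutron-flux detector, and trip breaker): 1 − (1 − 0.830000)(1 − 0.990000)(1 − 0.860000) = 0.999762
Series (signal conditioner, isolation relay, and [0.999762]): 0.800000 × 0.890000 × 0.999762 = 0.7118

0.7118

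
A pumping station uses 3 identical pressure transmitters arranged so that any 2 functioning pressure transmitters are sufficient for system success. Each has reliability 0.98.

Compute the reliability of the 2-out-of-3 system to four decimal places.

R = Σ_{i=2}^{3} C(3,i) p^i (1−p)^{3−i} with p = 0.98
C(3,2)·0.98^2·0.02^1 = 0.057624
C(3,3)·0.98^3·0.02^0 = 0.941192
Sum = 0.9988

0.9988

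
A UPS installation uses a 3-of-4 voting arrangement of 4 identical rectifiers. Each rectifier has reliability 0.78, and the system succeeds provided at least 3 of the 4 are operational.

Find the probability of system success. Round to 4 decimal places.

0.7878

R = Σ_{i=3}^{4} C(4,i) p^i (1−p)^{4−i} with p = 0.78
C(4,3)·0.78^3·0.22^1 = 0.417606
C(4,4)·0.78^4·0.22^0 = 0.370151
Sum = 0.7878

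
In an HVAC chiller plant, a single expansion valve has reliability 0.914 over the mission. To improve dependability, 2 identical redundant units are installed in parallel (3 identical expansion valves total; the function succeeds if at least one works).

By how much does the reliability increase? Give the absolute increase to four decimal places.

R_before = 0.914
R_after = 1 − (1 − 0.914)^3 = 0.9994
ΔR = 0.9994 − 0.914 = 0.0854

0.0854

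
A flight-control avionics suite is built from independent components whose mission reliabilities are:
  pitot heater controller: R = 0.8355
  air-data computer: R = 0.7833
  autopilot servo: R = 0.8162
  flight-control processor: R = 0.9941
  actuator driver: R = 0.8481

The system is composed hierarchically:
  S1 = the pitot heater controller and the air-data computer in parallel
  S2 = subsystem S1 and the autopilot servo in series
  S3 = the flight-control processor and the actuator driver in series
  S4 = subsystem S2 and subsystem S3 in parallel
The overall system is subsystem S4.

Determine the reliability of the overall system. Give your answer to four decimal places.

0.9666

Parallel (pitot heater controller and air-data computer): 1 − (1 − 0.835500)(1 − 0.783300) = 0.964353
Series ([0.964353] and autopilot servo): 0.964353 × 0.816200 = 0.787105
Series (flight-control processor and actuator driver): 0.994100 × 0.848100 = 0.843096
Parallel ([0.787105] and [0.843096]): 1 − (1 − 0.787105)(1 − 0.843096) = 0.9666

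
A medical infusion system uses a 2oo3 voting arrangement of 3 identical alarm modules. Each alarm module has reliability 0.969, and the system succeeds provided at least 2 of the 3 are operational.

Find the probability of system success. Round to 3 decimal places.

R = Σ_{i=2}^{3} C(3,i) p^i (1−p)^{3−i} with p = 0.969
C(3,2)·0.969^2·0.031^1 = 0.08732
C(3,3)·0.969^3·0.031^0 = 0.90985
Sum = 0.997

0.997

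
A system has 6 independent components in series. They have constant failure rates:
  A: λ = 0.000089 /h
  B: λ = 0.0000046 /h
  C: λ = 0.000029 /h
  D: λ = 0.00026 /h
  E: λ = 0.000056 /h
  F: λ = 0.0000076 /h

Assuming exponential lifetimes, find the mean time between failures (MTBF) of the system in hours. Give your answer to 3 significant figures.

2240

Series of exponential components: λ_sys = Σ λ_i
λ_sys = 0.000089 + 0.0000046 + 0.000029 + 0.00026 + 0.000056 + 0.0000076 = 4.4620e-04 /h
MTBF = 1 / λ_sys = 2240 h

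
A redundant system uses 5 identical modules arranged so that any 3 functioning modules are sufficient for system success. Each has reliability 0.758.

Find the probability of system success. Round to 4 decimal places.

0.9047

R = Σ_{i=3}^{5} C(5,i) p^i (1−p)^{5−i} with p = 0.758
C(5,3)·0.758^3·0.242^2 = 0.255058
C(5,4)·0.758^4·0.242^1 = 0.399450
C(5,5)·0.758^5·0.242^0 = 0.250234
Sum = 0.9047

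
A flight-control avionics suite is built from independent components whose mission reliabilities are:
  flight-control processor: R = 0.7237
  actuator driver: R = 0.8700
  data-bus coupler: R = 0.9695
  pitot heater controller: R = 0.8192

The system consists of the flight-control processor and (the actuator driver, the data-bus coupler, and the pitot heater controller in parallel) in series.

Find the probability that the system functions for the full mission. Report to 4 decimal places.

Parallel (actuator driver, data-bus coupler, and pitot heater controller): 1 − (1 − 0.870000)(1 − 0.969500)(1 − 0.819200) = 0.999283
Series (flight-control processor and [0.999283]): 0.723700 × 0.999283 = 0.7232

0.7232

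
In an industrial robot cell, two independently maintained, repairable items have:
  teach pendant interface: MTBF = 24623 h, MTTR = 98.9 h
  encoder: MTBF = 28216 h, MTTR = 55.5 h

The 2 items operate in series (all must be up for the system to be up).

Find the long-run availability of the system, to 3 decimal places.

A(teach pendant interface) = MTBF/(MTBF+MTTR) = 24623/(24623+98.9) = 0.995999
A(encoder) = MTBF/(MTBF+MTTR) = 28216/(28216+55.5) = 0.998037
Series availability: 0.995999 × 0.998037 = 0.994

0.994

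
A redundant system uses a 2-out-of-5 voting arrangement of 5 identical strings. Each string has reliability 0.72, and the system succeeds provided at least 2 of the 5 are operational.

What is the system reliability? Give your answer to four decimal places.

R = Σ_{i=2}^{5} C(5,i) p^i (1−p)^{5−i} with p = 0.72
C(5,2)·0.72^2·0.28^3 = 0.113799
C(5,3)·0.72^3·0.28^2 = 0.292626
C(5,4)·0.72^4·0.28^1 = 0.376234
C(5,5)·0.72^5·0.28^0 = 0.193492
Sum = 0.9762

0.9762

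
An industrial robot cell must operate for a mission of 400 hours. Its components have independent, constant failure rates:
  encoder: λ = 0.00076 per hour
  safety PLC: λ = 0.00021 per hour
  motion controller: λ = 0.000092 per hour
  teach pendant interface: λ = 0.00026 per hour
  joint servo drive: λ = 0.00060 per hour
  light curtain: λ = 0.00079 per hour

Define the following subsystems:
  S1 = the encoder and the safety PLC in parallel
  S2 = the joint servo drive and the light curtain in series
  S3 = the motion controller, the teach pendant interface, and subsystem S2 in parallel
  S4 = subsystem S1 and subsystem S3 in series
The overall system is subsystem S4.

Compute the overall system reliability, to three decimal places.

0.977

R(encoder) = exp(−0.00076 × 400) = 0.73786
R(safety PLC) = exp(−0.00021 × 400) = 0.91943
R(motion controller) = exp(−0.000092 × 400) = 0.96387
R(teach pendant interface) = exp(−0.00026 × 400) = 0.90123
R(joint servo drive) = exp(−0.00060 × 400) = 0.78663
R(light curtain) = exp(−0.00079 × 400) = 0.72906
Parallel (encoder and safety PLC): 1 − (1 − 0.73786)(1 − 0.91943) = 0.97888
Series (joint servo drive and light curtain): 0.78663 × 0.72906 = 0.57350
Parallel (motion controller, teach pendant interface, and [0.57350]): 1 − (1 − 0.96387)(1 − 0.90123)(1 − 0.57350) = 0.99848
Series ([0.97888] and [0.99848]): 0.97888 × 0.99848 = 0.977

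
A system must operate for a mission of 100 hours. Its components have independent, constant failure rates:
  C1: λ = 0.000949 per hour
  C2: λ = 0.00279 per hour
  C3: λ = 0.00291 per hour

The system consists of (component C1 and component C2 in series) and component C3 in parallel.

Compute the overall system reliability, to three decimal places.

0.921

R(C1) = exp(−0.000949 × 100) = 0.90946
R(C2) = exp(−0.00279 × 100) = 0.75654
R(C3) = exp(−0.00291 × 100) = 0.74752
Series (C1 and C2): 0.90946 × 0.75654 = 0.68804
Parallel ([0.68804] and C3): 1 − (1 − 0.68804)(1 − 0.74752) = 0.921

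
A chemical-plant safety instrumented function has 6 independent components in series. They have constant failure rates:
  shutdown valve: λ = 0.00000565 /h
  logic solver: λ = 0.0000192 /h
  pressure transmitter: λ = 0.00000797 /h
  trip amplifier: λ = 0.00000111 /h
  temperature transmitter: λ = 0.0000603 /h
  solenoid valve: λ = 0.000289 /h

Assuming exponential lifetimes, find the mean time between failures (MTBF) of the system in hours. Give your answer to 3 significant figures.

2610

Series of exponential components: λ_sys = Σ λ_i
λ_sys = 0.00000565 + 0.0000192 + 0.00000797 + 0.00000111 + 0.0000603 + 0.000289 = 3.8323e-04 /h
MTBF = 1 / λ_sys = 2610 h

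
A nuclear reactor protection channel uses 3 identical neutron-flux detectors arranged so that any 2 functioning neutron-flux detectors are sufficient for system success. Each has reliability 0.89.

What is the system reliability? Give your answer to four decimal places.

0.9664

R = Σ_{i=2}^{3} C(3,i) p^i (1−p)^{3−i} with p = 0.89
C(3,2)·0.89^2·0.11^1 = 0.261393
C(3,3)·0.89^3·0.11^0 = 0.704969
Sum = 0.9664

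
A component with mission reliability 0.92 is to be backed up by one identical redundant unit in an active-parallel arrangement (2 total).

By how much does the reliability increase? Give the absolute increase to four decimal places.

R_before = 0.92
R_after = 1 − (1 − 0.92)^2 = 0.9936
ΔR = 0.9936 − 0.92 = 0.0736

0.0736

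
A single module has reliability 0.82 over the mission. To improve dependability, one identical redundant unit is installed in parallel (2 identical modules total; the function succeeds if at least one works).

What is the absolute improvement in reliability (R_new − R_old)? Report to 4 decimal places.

0.1476

R_before = 0.82
R_after = 1 − (1 − 0.82)^2 = 0.9676
ΔR = 0.9676 − 0.82 = 0.1476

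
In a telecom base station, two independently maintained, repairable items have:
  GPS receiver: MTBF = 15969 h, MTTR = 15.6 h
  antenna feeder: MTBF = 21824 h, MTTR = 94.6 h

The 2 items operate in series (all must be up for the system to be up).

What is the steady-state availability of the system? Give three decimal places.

A(GPS receiver) = MTBF/(MTBF+MTTR) = 15969/(15969+15.6) = 0.999024
A(antenna feeder) = MTBF/(MTBF+MTTR) = 21824/(21824+94.6) = 0.995684
Series availability: 0.999024 × 0.995684 = 0.995

0.995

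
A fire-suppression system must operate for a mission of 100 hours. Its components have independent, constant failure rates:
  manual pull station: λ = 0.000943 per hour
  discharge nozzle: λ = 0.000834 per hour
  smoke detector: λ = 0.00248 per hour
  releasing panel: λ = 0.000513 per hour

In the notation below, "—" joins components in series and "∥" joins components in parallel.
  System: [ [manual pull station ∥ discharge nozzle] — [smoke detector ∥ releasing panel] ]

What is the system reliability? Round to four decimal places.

0.9819

R(manual pull station) = exp(−0.000943 × 100) = 0.910010
R(discharge nozzle) = exp(−0.000834 × 100) = 0.919983
R(smoke detector) = exp(−0.00248 × 100) = 0.780360
R(releasing panel) = exp(−0.000513 × 100) = 0.949994
Parallel (manual pull station and discharge nozzle): 1 − (1 − 0.910010)(1 − 0.919983) = 0.992799
Parallel (smoke detector and releasing panel): 1 − (1 − 0.780360)(1 − 0.949994) = 0.989017
Series ([0.992799] and [0.989017]): 0.992799 × 0.989017 = 0.9819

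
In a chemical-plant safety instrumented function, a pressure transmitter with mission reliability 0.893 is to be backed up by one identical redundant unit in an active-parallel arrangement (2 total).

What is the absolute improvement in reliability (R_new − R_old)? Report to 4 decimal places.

0.0956

R_before = 0.893
R_after = 1 − (1 − 0.893)^2 = 0.9886
ΔR = 0.9886 − 0.893 = 0.0956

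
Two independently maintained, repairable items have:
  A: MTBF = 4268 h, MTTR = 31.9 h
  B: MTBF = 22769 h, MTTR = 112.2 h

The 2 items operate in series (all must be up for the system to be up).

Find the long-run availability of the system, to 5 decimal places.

A(A) = MTBF/(MTBF+MTTR) = 4268/(4268+31.9) = 0.992581
A(B) = MTBF/(MTBF+MTTR) = 22769/(22769+112.2) = 0.995096
Series availability: 0.992581 × 0.995096 = 0.98771

0.98771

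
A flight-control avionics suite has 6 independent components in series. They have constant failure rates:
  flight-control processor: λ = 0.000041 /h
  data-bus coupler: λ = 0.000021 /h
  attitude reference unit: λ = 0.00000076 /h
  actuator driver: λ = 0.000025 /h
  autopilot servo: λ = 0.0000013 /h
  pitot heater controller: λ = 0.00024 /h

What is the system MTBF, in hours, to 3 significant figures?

3040

Series of exponential components: λ_sys = Σ λ_i
λ_sys = 0.000041 + 0.000021 + 0.00000076 + 0.000025 + 0.0000013 + 0.00024 = 3.2906e-04 /h
MTBF = 1 / λ_sys = 3040 h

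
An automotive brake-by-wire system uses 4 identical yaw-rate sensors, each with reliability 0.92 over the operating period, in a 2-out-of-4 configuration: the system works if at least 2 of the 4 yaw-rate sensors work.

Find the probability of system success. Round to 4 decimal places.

0.9981

R = Σ_{i=2}^{4} C(4,i) p^i (1−p)^{4−i} with p = 0.92
C(4,2)·0.92^2·0.08^2 = 0.032502
C(4,3)·0.92^3·0.08^1 = 0.249180
C(4,4)·0.92^4·0.08^0 = 0.716393
Sum = 0.9981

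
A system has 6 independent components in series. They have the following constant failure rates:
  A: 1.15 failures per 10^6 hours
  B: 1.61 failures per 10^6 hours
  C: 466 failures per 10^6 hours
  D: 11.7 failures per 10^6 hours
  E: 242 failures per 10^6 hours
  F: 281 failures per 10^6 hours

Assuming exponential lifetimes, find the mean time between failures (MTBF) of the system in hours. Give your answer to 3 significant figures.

Series of exponential components: λ_sys = Σ λ_i
λ_sys = 0.00000115 + 0.00000161 + 0.000466 + 0.0000117 + 0.000242 + 0.000281 = 1.0035e-03 /h
MTBF = 1 / λ_sys = 997 h

997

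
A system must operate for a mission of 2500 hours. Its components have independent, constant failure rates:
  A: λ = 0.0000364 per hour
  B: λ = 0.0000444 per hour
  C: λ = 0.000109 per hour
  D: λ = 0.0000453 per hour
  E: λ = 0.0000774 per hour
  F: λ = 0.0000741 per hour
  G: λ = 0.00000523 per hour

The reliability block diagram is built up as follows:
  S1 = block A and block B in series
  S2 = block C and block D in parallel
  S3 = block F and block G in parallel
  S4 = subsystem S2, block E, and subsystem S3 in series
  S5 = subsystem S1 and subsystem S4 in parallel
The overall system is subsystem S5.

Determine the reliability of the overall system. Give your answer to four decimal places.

R(A) = exp(−0.0000364 × 2500) = 0.913018
R(B) = exp(−0.0000444 × 2500) = 0.894939
R(C) = exp(−0.000109 × 2500) = 0.761473
R(D) = exp(−0.0000453 × 2500) = 0.892927
R(E) = exp(−0.0000774 × 2500) = 0.824070
R(F) = exp(−0.0000741 × 2500) = 0.830897
R(G) = exp(−0.00000523 × 2500) = 0.987010
Series (A and B): 0.913018 × 0.894939 = 0.817095
Parallel (C and D): 1 − (1 − 0.761473)(1 − 0.892927) = 0.974460
Parallel (F and G): 1 − (1 − 0.830897)(1 − 0.987010) = 0.997803
Series ([0.974460], E, and [0.997803]): 0.974460 × 0.824070 × 0.997803 = 0.801259
Parallel ([0.817095] and [0.801259]): 1 − (1 − 0.817095)(1 − 0.801259) = 0.9636

0.9636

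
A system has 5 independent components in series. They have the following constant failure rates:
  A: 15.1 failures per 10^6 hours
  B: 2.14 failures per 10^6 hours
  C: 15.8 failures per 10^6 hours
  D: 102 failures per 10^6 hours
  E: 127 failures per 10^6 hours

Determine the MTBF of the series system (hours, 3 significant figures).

Series of exponential components: λ_sys = Σ λ_i
λ_sys = 0.0000151 + 0.00000214 + 0.0000158 + 0.000102 + 0.000127 = 2.6204e-04 /h
MTBF = 1 / λ_sys = 3820 h

3820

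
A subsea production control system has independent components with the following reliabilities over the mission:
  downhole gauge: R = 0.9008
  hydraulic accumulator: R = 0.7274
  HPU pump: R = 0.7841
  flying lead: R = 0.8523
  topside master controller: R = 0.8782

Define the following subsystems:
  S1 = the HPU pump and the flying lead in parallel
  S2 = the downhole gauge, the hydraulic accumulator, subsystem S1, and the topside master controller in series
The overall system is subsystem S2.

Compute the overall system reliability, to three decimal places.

0.557

Parallel (HPU pump and flying lead): 1 − (1 − 0.78410)(1 − 0.85230) = 0.96811
Series (downhole gauge, hydraulic accumulator, [0.96811], and topside master controller): 0.90080 × 0.72740 × 0.96811 × 0.87820 = 0.557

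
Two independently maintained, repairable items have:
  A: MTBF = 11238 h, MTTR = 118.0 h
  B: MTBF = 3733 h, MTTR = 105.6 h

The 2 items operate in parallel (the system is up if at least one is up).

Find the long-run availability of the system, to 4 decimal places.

0.9997

A(A) = MTBF/(MTBF+MTTR) = 11238/(11238+118.0) = 0.989609
A(B) = MTBF/(MTBF+MTTR) = 3733/(3733+105.6) = 0.972490
Parallel availability: 1 − (1 − 0.989609)(1 − 0.972490) = 0.9997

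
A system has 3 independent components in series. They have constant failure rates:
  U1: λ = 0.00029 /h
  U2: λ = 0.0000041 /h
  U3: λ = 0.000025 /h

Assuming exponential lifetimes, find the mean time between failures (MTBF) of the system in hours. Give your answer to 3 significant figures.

Series of exponential components: λ_sys = Σ λ_i
λ_sys = 0.00029 + 0.0000041 + 0.000025 = 3.1910e-04 /h
MTBF = 1 / λ_sys = 3130 h

3130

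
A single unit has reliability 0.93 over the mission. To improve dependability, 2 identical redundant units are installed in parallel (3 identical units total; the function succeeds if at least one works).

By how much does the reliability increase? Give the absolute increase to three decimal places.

R_before = 0.93
R_after = 1 − (1 − 0.93)^3 = 1.000
ΔR = 1.000 − 0.93 = 0.070

0.070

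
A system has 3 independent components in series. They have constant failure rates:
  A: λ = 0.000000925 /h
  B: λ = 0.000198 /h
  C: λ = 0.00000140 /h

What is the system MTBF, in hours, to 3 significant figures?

4990

Series of exponential components: λ_sys = Σ λ_i
λ_sys = 0.000000925 + 0.000198 + 0.00000140 = 2.0032e-04 /h
MTBF = 1 / λ_sys = 4990 h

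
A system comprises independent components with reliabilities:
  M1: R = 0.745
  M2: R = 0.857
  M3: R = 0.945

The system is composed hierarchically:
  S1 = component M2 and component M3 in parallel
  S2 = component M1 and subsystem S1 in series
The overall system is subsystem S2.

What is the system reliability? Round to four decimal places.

Parallel (M2 and M3): 1 − (1 − 0.857000)(1 − 0.945000) = 0.992135
Series (M1 and [0.992135]): 0.745000 × 0.992135 = 0.7391

0.7391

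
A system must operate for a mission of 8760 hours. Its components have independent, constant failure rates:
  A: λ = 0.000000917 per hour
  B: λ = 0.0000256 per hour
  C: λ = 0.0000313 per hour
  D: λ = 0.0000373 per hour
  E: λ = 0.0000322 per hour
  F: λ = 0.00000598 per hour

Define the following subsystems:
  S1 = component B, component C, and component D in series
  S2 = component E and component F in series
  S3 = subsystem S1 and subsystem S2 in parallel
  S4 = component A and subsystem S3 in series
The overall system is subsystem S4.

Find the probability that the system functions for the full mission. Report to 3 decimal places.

R(A) = exp(−0.000000917 × 8760) = 0.99200
R(B) = exp(−0.0000256 × 8760) = 0.79911
R(C) = exp(−0.0000313 × 8760) = 0.76019
R(D) = exp(−0.0000373 × 8760) = 0.72127
R(E) = exp(−0.0000322 × 8760) = 0.75422
R(F) = exp(−0.00000598 × 8760) = 0.94896
Series (B, C, and D): 0.79911 × 0.76019 × 0.72127 = 0.43815
Series (E and F): 0.75422 × 0.94896 = 0.71572
Parallel ([0.43815] and [0.71572]): 1 − (1 − 0.43815)(1 − 0.71572) = 0.84028
Series (A and [0.84028]): 0.99200 × 0.84028 = 0.834

0.834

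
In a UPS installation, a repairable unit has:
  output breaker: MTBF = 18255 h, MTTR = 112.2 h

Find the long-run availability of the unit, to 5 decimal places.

0.99389

A(output breaker) = MTBF/(MTBF+MTTR) = 18255/(18255+112.2) = 0.99389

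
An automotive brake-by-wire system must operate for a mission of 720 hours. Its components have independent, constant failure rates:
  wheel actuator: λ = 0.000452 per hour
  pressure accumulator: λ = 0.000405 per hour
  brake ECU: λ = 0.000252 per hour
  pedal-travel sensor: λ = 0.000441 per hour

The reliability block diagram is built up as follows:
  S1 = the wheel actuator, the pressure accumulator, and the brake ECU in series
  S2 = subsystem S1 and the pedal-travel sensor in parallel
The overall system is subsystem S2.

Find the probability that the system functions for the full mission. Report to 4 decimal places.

0.8504

R(wheel actuator) = exp(−0.000452 × 720) = 0.722210
R(pressure accumulator) = exp(−0.000405 × 720) = 0.747067
R(brake ECU) = exp(−0.000252 × 720) = 0.834068
R(pedal-travel sensor) = exp(−0.000441 × 720) = 0.727952
Series (wheel actuator, pressure accumulator, and brake ECU): 0.722210 × 0.747067 × 0.834068 = 0.450012
Parallel ([0.450012] and pedal-travel sensor): 1 − (1 − 0.450012)(1 − 0.727952) = 0.8504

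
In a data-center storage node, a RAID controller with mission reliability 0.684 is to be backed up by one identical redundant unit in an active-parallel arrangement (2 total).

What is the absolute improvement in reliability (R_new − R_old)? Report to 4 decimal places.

R_before = 0.684
R_after = 1 − (1 − 0.684)^2 = 0.9001
ΔR = 0.9001 − 0.684 = 0.2161

0.2161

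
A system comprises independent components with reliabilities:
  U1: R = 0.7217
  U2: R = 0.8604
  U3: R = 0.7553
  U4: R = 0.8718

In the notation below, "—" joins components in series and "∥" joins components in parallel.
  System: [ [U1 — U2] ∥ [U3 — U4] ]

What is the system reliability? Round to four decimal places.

0.8705

Series (U1 and U2): 0.721700 × 0.860400 = 0.620951
Series (U3 and U4): 0.755300 × 0.871800 = 0.658471
Parallel ([0.620951] and [0.658471]): 1 − (1 − 0.620951)(1 − 0.658471) = 0.8705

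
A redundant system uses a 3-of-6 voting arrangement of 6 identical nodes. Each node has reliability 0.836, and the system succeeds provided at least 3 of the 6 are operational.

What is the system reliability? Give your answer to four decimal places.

0.9918

R = Σ_{i=3}^{6} C(6,i) p^i (1−p)^{6−i} with p = 0.836
C(6,3)·0.836^3·0.164^3 = 0.051544
C(6,4)·0.836^4·0.164^2 = 0.197063
C(6,5)·0.836^5·0.164^1 = 0.401815
C(6,6)·0.836^6·0.164^0 = 0.341380
Sum = 0.9918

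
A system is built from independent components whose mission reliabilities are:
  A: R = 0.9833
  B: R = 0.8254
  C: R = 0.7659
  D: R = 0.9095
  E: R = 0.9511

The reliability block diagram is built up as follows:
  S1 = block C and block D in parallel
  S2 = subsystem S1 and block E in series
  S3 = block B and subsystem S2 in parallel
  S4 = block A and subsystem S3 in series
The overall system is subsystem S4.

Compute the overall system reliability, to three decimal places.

Parallel (C and D): 1 − (1 − 0.76590)(1 − 0.90950) = 0.97881
Series ([0.97881] and E): 0.97881 × 0.95110 = 0.93095
Parallel (B and [0.93095]): 1 − (1 − 0.82540)(1 − 0.93095) = 0.98794
Series (A and [0.98794]): 0.98330 × 0.98794 = 0.971

0.971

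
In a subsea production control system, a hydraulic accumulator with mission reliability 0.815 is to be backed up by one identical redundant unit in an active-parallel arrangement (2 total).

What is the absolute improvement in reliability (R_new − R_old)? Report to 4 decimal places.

R_before = 0.815
R_after = 1 − (1 − 0.815)^2 = 0.9658
ΔR = 0.9658 − 0.815 = 0.1508

0.1508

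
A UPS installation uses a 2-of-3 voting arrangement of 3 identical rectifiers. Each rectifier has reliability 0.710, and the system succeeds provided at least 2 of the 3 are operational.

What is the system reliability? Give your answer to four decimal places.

R = Σ_{i=2}^{3} C(3,i) p^i (1−p)^{3−i} with p = 0.710
C(3,2)·0.710^2·0.290^1 = 0.438567
C(3,3)·0.710^3·0.290^0 = 0.357911
Sum = 0.7965

0.7965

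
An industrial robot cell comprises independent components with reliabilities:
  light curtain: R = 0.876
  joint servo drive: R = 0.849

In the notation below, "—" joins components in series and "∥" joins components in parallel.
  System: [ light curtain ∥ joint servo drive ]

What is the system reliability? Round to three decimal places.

Parallel (light curtain and joint servo drive): 1 − (1 − 0.87600)(1 − 0.84900) = 0.981

0.981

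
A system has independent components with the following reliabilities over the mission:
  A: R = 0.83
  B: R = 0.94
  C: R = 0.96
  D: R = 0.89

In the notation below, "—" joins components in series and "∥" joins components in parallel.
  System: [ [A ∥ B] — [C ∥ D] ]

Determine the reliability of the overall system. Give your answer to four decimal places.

Parallel (A and B): 1 − (1 − 0.830000)(1 − 0.940000) = 0.989800
Parallel (C and D): 1 − (1 − 0.960000)(1 − 0.890000) = 0.995600
Series ([0.989800] and [0.995600]): 0.989800 × 0.995600 = 0.9854

0.9854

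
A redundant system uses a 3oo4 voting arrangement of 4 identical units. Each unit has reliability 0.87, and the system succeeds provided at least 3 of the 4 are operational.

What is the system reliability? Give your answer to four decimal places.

R = Σ_{i=3}^{4} C(4,i) p^i (1−p)^{4−i} with p = 0.87
C(4,3)·0.87^3·0.13^1 = 0.342422
C(4,4)·0.87^4·0.13^0 = 0.572898
Sum = 0.9153

0.9153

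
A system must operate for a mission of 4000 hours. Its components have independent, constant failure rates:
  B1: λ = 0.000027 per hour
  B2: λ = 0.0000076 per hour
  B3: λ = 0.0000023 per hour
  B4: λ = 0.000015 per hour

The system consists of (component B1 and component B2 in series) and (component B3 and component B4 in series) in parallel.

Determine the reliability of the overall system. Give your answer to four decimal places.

0.9914

R(B1) = exp(−0.000027 × 4000) = 0.897628
R(B2) = exp(−0.0000076 × 4000) = 0.970057
R(B3) = exp(−0.0000023 × 4000) = 0.990842
R(B4) = exp(−0.000015 × 4000) = 0.941765
Series (B1 and B2): 0.897628 × 0.970057 = 0.870750
Series (B3 and B4): 0.990842 × 0.941765 = 0.933140
Parallel ([0.870750] and [0.933140]): 1 − (1 − 0.870750)(1 − 0.933140) = 0.9914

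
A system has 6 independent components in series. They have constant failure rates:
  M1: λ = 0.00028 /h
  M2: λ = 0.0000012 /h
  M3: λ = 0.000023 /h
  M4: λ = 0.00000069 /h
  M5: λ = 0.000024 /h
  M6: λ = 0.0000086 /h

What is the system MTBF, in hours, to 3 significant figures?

2960

Series of exponential components: λ_sys = Σ λ_i
λ_sys = 0.00028 + 0.0000012 + 0.000023 + 0.00000069 + 0.000024 + 0.0000086 = 3.3749e-04 /h
MTBF = 1 / λ_sys = 2960 h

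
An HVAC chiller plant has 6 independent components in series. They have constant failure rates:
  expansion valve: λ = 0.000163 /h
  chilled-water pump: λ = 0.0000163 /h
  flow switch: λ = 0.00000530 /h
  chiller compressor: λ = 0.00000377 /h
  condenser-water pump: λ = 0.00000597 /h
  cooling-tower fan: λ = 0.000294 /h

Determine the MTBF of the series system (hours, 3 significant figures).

Series of exponential components: λ_sys = Σ λ_i
λ_sys = 0.000163 + 0.0000163 + 0.00000530 + 0.00000377 + 0.00000597 + 0.000294 = 4.8834e-04 /h
MTBF = 1 / λ_sys = 2050 h

2050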